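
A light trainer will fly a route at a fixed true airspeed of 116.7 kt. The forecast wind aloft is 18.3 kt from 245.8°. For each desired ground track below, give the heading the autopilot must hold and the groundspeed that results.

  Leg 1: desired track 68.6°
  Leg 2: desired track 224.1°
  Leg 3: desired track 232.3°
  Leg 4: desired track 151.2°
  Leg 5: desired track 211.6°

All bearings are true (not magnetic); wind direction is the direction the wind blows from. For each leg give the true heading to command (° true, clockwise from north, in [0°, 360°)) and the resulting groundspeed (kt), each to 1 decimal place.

Leg 1: heading=69.0°, groundspeed=135.0 kt
Leg 2: heading=227.4°, groundspeed=99.5 kt
Leg 3: heading=234.4°, groundspeed=98.8 kt
Leg 4: heading=160.2°, groundspeed=116.7 kt
Leg 5: heading=216.7°, groundspeed=101.1 kt

Leg 1: desired track 68.6°; wind correction +0.4° → command heading 69.0°, groundspeed 135.0 kt
Leg 2: desired track 224.1°; wind correction +3.3° → command heading 227.4°, groundspeed 99.5 kt
Leg 3: desired track 232.3°; wind correction +2.1° → command heading 234.4°, groundspeed 98.8 kt
Leg 4: desired track 151.2°; wind correction +9.0° → command heading 160.2°, groundspeed 116.7 kt
Leg 5: desired track 211.6°; wind correction +5.1° → command heading 216.7°, groundspeed 101.1 kt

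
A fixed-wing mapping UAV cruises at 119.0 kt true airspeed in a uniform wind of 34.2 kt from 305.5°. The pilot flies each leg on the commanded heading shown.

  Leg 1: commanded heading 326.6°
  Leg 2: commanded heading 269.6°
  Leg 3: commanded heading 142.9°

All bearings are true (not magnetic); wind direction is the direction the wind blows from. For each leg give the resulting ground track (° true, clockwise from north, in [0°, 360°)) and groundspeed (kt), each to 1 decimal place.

Leg 1: track=334.6°, groundspeed=88.0 kt
Leg 2: track=257.2°, groundspeed=93.5 kt
Leg 3: track=139.0°, groundspeed=152.0 kt

Leg 1: heading 326.6°; drift +8.0° → track 334.6°, groundspeed 88.0 kt
Leg 2: heading 269.6°; drift -12.4° → track 257.2°, groundspeed 93.5 kt
Leg 3: heading 142.9°; drift -3.9° → track 139.0°, groundspeed 152.0 kt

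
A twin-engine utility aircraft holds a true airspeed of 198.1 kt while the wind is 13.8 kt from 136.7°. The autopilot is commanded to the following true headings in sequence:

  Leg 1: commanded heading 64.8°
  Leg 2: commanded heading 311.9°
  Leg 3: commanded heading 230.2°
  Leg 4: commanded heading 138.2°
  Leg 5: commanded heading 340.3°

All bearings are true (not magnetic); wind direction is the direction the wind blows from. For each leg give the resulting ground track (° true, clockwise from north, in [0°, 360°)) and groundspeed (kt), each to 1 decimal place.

Leg 1: heading 64.8°; drift -3.9° → track 60.9°, groundspeed 194.3 kt
Leg 2: heading 311.9°; drift +0.3° → track 312.2°, groundspeed 211.9 kt
Leg 3: heading 230.2°; drift +4.0° → track 234.2°, groundspeed 199.4 kt
Leg 4: heading 138.2°; drift +0.1° → track 138.3°, groundspeed 184.3 kt
Leg 5: heading 340.3°; drift -1.5° → track 338.8°, groundspeed 210.8 kt

Leg 1: track=60.9°, groundspeed=194.3 kt
Leg 2: track=312.2°, groundspeed=211.9 kt
Leg 3: track=234.2°, groundspeed=199.4 kt
Leg 4: track=138.3°, groundspeed=184.3 kt
Leg 5: track=338.8°, groundspeed=210.8 kt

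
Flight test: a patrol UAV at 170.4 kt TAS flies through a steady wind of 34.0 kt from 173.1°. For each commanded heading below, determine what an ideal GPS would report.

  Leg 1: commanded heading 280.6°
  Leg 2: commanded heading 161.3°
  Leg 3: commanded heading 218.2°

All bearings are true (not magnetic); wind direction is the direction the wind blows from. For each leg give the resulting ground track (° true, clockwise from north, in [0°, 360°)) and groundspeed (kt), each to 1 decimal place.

Leg 1: heading 280.6°; drift +10.2° → track 290.8°, groundspeed 183.5 kt
Leg 2: heading 161.3°; drift -2.9° → track 158.4°, groundspeed 137.3 kt
Leg 3: heading 218.2°; drift +9.3° → track 227.5°, groundspeed 148.4 kt

Leg 1: track=290.8°, groundspeed=183.5 kt
Leg 2: track=158.4°, groundspeed=137.3 kt
Leg 3: track=227.5°, groundspeed=148.4 kt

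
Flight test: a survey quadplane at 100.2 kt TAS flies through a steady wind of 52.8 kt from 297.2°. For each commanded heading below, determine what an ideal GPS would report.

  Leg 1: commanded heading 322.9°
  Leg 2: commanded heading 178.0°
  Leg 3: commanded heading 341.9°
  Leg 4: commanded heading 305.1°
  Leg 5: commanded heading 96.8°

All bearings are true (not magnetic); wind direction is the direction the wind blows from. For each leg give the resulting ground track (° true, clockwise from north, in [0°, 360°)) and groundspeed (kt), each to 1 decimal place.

Leg 1: heading 322.9°; drift +23.5° → track 346.4°, groundspeed 57.4 kt
Leg 2: heading 178.0°; drift -20.1° → track 157.9°, groundspeed 134.1 kt
Leg 3: heading 341.9°; drift +30.7° → track 12.6°, groundspeed 72.8 kt
Leg 4: heading 305.1°; drift +8.6° → track 313.7°, groundspeed 48.4 kt
Leg 5: heading 96.8°; drift +7.0° → track 103.8°, groundspeed 150.8 kt

Leg 1: track=346.4°, groundspeed=57.4 kt
Leg 2: track=157.9°, groundspeed=134.1 kt
Leg 3: track=12.6°, groundspeed=72.8 kt
Leg 4: track=313.7°, groundspeed=48.4 kt
Leg 5: track=103.8°, groundspeed=150.8 kt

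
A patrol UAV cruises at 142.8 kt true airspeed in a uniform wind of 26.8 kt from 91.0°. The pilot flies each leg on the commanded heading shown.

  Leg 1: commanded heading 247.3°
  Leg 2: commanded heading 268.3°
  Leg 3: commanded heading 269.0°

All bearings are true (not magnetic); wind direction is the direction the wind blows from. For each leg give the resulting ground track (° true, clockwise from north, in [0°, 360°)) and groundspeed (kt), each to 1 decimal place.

Leg 1: track=251.0°, groundspeed=167.7 kt
Leg 2: track=268.7°, groundspeed=169.6 kt
Leg 3: track=269.3°, groundspeed=169.6 kt

Leg 1: heading 247.3°; drift +3.7° → track 251.0°, groundspeed 167.7 kt
Leg 2: heading 268.3°; drift +0.4° → track 268.7°, groundspeed 169.6 kt
Leg 3: heading 269.0°; drift +0.3° → track 269.3°, groundspeed 169.6 kt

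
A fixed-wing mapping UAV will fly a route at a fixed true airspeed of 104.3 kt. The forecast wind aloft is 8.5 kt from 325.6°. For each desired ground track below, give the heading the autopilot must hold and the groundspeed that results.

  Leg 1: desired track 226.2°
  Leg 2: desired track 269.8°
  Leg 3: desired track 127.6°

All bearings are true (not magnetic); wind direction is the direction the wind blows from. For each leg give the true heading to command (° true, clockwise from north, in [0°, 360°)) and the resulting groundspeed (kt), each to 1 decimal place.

Leg 1: desired track 226.2°; wind correction +4.6° → command heading 230.8°, groundspeed 105.4 kt
Leg 2: desired track 269.8°; wind correction +3.9° → command heading 273.7°, groundspeed 99.3 kt
Leg 3: desired track 127.6°; wind correction -1.4° → command heading 126.2°, groundspeed 112.4 kt

Leg 1: heading=230.8°, groundspeed=105.4 kt
Leg 2: heading=273.7°, groundspeed=99.3 kt
Leg 3: heading=126.2°, groundspeed=112.4 kt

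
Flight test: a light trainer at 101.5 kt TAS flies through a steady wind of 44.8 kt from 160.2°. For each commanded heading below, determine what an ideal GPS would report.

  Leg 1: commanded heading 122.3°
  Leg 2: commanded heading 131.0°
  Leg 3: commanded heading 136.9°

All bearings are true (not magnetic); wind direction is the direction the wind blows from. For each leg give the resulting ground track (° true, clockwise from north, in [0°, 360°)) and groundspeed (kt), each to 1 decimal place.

Leg 1: heading 122.3°; drift -22.6° → track 99.7°, groundspeed 71.6 kt
Leg 2: heading 131.0°; drift -19.3° → track 111.7°, groundspeed 66.1 kt
Leg 3: heading 136.9°; drift -16.4° → track 120.5°, groundspeed 62.9 kt

Leg 1: track=99.7°, groundspeed=71.6 kt
Leg 2: track=111.7°, groundspeed=66.1 kt
Leg 3: track=120.5°, groundspeed=62.9 kt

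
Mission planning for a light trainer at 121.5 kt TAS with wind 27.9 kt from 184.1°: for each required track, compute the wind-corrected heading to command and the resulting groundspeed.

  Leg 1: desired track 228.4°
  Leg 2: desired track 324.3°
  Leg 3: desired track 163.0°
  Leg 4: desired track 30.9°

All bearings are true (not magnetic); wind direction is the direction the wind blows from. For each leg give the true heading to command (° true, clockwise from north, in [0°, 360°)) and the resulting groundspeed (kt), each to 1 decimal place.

Leg 1: heading=219.2°, groundspeed=100.0 kt
Leg 2: heading=315.8°, groundspeed=141.6 kt
Leg 3: heading=167.7°, groundspeed=95.1 kt
Leg 4: heading=36.8°, groundspeed=145.8 kt

Leg 1: desired track 228.4°; wind correction -9.2° → command heading 219.2°, groundspeed 100.0 kt
Leg 2: desired track 324.3°; wind correction -8.5° → command heading 315.8°, groundspeed 141.6 kt
Leg 3: desired track 163.0°; wind correction +4.7° → command heading 167.7°, groundspeed 95.1 kt
Leg 4: desired track 30.9°; wind correction +5.9° → command heading 36.8°, groundspeed 145.8 kt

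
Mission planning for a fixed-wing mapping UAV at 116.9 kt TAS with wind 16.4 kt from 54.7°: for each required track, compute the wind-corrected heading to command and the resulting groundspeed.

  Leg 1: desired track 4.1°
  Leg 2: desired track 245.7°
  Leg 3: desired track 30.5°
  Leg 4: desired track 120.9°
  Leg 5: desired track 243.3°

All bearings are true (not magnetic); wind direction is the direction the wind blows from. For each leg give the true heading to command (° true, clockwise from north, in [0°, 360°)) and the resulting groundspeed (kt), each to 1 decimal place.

Leg 1: heading=10.3°, groundspeed=105.8 kt
Leg 2: heading=247.2°, groundspeed=133.0 kt
Leg 3: heading=33.8°, groundspeed=101.7 kt
Leg 4: heading=113.5°, groundspeed=109.3 kt
Leg 5: heading=244.5°, groundspeed=133.1 kt

Leg 1: desired track 4.1°; wind correction +6.2° → command heading 10.3°, groundspeed 105.8 kt
Leg 2: desired track 245.7°; wind correction +1.5° → command heading 247.2°, groundspeed 133.0 kt
Leg 3: desired track 30.5°; wind correction +3.3° → command heading 33.8°, groundspeed 101.7 kt
Leg 4: desired track 120.9°; wind correction -7.4° → command heading 113.5°, groundspeed 109.3 kt
Leg 5: desired track 243.3°; wind correction +1.2° → command heading 244.5°, groundspeed 133.1 kt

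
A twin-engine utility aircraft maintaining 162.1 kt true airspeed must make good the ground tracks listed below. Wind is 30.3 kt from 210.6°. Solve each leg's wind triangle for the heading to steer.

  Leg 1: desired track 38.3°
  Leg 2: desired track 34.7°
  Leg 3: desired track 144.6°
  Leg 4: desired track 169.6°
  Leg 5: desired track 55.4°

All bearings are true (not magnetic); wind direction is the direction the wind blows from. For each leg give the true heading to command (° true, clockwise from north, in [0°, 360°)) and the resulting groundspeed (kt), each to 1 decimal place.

Leg 1: desired track 38.3°; wind correction +1.4° → command heading 39.7°, groundspeed 192.1 kt
Leg 2: desired track 34.7°; wind correction +0.8° → command heading 35.5°, groundspeed 192.3 kt
Leg 3: desired track 144.6°; wind correction +9.8° → command heading 154.4°, groundspeed 147.4 kt
Leg 4: desired track 169.6°; wind correction +7.0° → command heading 176.6°, groundspeed 138.0 kt
Leg 5: desired track 55.4°; wind correction +4.5° → command heading 59.9°, groundspeed 189.1 kt

Leg 1: heading=39.7°, groundspeed=192.1 kt
Leg 2: heading=35.5°, groundspeed=192.3 kt
Leg 3: heading=154.4°, groundspeed=147.4 kt
Leg 4: heading=176.6°, groundspeed=138.0 kt
Leg 5: heading=59.9°, groundspeed=189.1 kt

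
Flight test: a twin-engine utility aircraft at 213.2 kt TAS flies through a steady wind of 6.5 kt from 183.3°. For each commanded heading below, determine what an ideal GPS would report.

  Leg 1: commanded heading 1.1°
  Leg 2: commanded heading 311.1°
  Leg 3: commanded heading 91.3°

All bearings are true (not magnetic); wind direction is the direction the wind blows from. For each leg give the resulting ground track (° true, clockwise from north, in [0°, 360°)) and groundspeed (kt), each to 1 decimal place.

Leg 1: heading 1.1°; drift +0.1° → track 1.2°, groundspeed 219.7 kt
Leg 2: heading 311.1°; drift +1.4° → track 312.5°, groundspeed 217.2 kt
Leg 3: heading 91.3°; drift -1.7° → track 89.6°, groundspeed 213.5 kt

Leg 1: track=1.2°, groundspeed=219.7 kt
Leg 2: track=312.5°, groundspeed=217.2 kt
Leg 3: track=89.6°, groundspeed=213.5 kt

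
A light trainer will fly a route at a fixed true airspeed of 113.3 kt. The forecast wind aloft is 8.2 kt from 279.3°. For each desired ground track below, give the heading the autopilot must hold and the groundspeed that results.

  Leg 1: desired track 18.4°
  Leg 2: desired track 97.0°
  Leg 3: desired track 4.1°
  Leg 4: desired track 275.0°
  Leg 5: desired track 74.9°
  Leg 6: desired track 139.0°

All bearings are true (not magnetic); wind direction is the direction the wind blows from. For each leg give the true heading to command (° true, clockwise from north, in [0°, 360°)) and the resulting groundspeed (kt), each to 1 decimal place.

Leg 1: heading=14.3°, groundspeed=114.3 kt
Leg 2: heading=96.8°, groundspeed=121.5 kt
Leg 3: heading=0.0°, groundspeed=112.3 kt
Leg 4: heading=275.3°, groundspeed=105.1 kt
Leg 5: heading=73.2°, groundspeed=120.7 kt
Leg 6: heading=141.6°, groundspeed=119.5 kt

Leg 1: desired track 18.4°; wind correction -4.1° → command heading 14.3°, groundspeed 114.3 kt
Leg 2: desired track 97.0°; wind correction -0.2° → command heading 96.8°, groundspeed 121.5 kt
Leg 3: desired track 4.1°; wind correction -4.1° → command heading 0.0°, groundspeed 112.3 kt
Leg 4: desired track 275.0°; wind correction +0.3° → command heading 275.3°, groundspeed 105.1 kt
Leg 5: desired track 74.9°; wind correction -1.7° → command heading 73.2°, groundspeed 120.7 kt
Leg 6: desired track 139.0°; wind correction +2.6° → command heading 141.6°, groundspeed 119.5 kt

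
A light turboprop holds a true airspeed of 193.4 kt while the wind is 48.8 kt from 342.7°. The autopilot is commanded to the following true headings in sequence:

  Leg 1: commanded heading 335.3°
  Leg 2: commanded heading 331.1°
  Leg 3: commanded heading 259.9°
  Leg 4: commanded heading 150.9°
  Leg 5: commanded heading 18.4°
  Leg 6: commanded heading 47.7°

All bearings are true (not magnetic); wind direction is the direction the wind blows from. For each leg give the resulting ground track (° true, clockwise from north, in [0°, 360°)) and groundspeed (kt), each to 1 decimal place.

Leg 1: track=332.8°, groundspeed=145.1 kt
Leg 2: track=327.2°, groundspeed=145.9 kt
Leg 3: track=245.4°, groundspeed=193.4 kt
Leg 4: track=153.3°, groundspeed=241.4 kt
Leg 5: track=28.9°, groundspeed=156.4 kt
Leg 6: track=62.1°, groundspeed=178.3 kt

Leg 1: heading 335.3°; drift -2.5° → track 332.8°, groundspeed 145.1 kt
Leg 2: heading 331.1°; drift -3.9° → track 327.2°, groundspeed 145.9 kt
Leg 3: heading 259.9°; drift -14.5° → track 245.4°, groundspeed 193.4 kt
Leg 4: heading 150.9°; drift +2.4° → track 153.3°, groundspeed 241.4 kt
Leg 5: heading 18.4°; drift +10.5° → track 28.9°, groundspeed 156.4 kt
Leg 6: heading 47.7°; drift +14.4° → track 62.1°, groundspeed 178.3 kt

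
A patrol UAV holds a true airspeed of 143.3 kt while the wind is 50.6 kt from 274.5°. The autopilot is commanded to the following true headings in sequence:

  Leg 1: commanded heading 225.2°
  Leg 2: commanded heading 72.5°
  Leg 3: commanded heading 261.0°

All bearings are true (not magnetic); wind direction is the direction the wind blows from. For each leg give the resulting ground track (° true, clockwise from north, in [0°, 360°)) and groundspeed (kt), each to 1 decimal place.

Leg 1: track=206.0°, groundspeed=116.8 kt
Leg 2: track=78.2°, groundspeed=191.2 kt
Leg 3: track=253.8°, groundspeed=94.8 kt

Leg 1: heading 225.2°; drift -19.2° → track 206.0°, groundspeed 116.8 kt
Leg 2: heading 72.5°; drift +5.7° → track 78.2°, groundspeed 191.2 kt
Leg 3: heading 261.0°; drift -7.2° → track 253.8°, groundspeed 94.8 kt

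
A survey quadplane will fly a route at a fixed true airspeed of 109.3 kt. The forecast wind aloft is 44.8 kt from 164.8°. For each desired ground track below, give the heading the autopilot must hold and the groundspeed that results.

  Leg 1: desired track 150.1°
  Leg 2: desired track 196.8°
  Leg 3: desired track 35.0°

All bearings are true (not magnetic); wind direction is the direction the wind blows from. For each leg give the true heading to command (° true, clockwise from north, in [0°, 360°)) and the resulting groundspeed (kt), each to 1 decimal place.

Leg 1: heading=156.1°, groundspeed=65.4 kt
Leg 2: heading=184.3°, groundspeed=68.7 kt
Leg 3: heading=53.4°, groundspeed=132.4 kt

Leg 1: desired track 150.1°; wind correction +6.0° → command heading 156.1°, groundspeed 65.4 kt
Leg 2: desired track 196.8°; wind correction -12.5° → command heading 184.3°, groundspeed 68.7 kt
Leg 3: desired track 35.0°; wind correction +18.4° → command heading 53.4°, groundspeed 132.4 kt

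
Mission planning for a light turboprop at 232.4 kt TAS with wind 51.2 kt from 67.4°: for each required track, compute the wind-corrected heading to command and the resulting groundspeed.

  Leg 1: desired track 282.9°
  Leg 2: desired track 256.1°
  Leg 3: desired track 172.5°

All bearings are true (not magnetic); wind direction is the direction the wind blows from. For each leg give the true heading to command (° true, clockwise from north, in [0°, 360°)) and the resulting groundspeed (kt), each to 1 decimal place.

Leg 1: desired track 282.9°; wind correction +7.4° → command heading 290.3°, groundspeed 272.2 kt
Leg 2: desired track 256.1°; wind correction +1.9° → command heading 258.0°, groundspeed 282.9 kt
Leg 3: desired track 172.5°; wind correction -12.3° → command heading 160.2°, groundspeed 240.4 kt

Leg 1: heading=290.3°, groundspeed=272.2 kt
Leg 2: heading=258.0°, groundspeed=282.9 kt
Leg 3: heading=160.2°, groundspeed=240.4 kt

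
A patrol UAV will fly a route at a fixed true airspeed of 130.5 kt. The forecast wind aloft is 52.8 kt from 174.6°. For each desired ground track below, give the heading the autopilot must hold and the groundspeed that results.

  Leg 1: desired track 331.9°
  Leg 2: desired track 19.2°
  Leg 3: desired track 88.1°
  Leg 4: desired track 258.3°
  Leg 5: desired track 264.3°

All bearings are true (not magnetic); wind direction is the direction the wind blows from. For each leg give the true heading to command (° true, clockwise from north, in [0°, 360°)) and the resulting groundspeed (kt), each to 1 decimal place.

Leg 1: heading=322.9°, groundspeed=177.6 kt
Leg 2: heading=28.9°, groundspeed=176.6 kt
Leg 3: heading=111.9°, groundspeed=116.2 kt
Leg 4: heading=234.6°, groundspeed=113.7 kt
Leg 5: heading=240.4°, groundspeed=119.1 kt

Leg 1: desired track 331.9°; wind correction -9.0° → command heading 322.9°, groundspeed 177.6 kt
Leg 2: desired track 19.2°; wind correction +9.7° → command heading 28.9°, groundspeed 176.6 kt
Leg 3: desired track 88.1°; wind correction +23.8° → command heading 111.9°, groundspeed 116.2 kt
Leg 4: desired track 258.3°; wind correction -23.7° → command heading 234.6°, groundspeed 113.7 kt
Leg 5: desired track 264.3°; wind correction -23.9° → command heading 240.4°, groundspeed 119.1 kt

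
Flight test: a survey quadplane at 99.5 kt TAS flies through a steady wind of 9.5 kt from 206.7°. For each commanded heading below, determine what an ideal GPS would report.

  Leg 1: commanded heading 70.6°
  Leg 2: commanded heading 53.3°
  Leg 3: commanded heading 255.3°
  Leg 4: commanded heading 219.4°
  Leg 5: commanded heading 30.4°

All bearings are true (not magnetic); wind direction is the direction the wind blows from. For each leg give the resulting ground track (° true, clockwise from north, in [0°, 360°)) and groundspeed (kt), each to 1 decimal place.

Leg 1: heading 70.6°; drift -3.5° → track 67.1°, groundspeed 106.5 kt
Leg 2: heading 53.3°; drift -2.3° → track 51.0°, groundspeed 108.1 kt
Leg 3: heading 255.3°; drift +4.4° → track 259.7°, groundspeed 93.5 kt
Leg 4: heading 219.4°; drift +1.3° → track 220.7°, groundspeed 90.3 kt
Leg 5: heading 30.4°; drift -0.3° → track 30.1°, groundspeed 109.0 kt

Leg 1: track=67.1°, groundspeed=106.5 kt
Leg 2: track=51.0°, groundspeed=108.1 kt
Leg 3: track=259.7°, groundspeed=93.5 kt
Leg 4: track=220.7°, groundspeed=90.3 kt
Leg 5: track=30.1°, groundspeed=109.0 kt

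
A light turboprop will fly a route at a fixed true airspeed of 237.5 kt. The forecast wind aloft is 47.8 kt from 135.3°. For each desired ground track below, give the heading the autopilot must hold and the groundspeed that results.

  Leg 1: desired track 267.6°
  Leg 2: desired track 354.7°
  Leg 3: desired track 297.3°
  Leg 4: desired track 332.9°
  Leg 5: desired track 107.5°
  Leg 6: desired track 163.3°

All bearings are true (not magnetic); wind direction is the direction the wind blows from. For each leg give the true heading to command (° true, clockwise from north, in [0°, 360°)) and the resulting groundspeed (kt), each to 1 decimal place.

Leg 1: desired track 267.6°; wind correction -8.6° → command heading 259.0°, groundspeed 267.0 kt
Leg 2: desired track 354.7°; wind correction +7.3° → command heading 2.0°, groundspeed 272.5 kt
Leg 3: desired track 297.3°; wind correction -3.6° → command heading 293.7°, groundspeed 282.5 kt
Leg 4: desired track 332.9°; wind correction +3.5° → command heading 336.4°, groundspeed 282.6 kt
Leg 5: desired track 107.5°; wind correction +5.4° → command heading 112.9°, groundspeed 194.2 kt
Leg 6: desired track 163.3°; wind correction -5.4° → command heading 157.9°, groundspeed 194.2 kt

Leg 1: heading=259.0°, groundspeed=267.0 kt
Leg 2: heading=2.0°, groundspeed=272.5 kt
Leg 3: heading=293.7°, groundspeed=282.5 kt
Leg 4: heading=336.4°, groundspeed=282.6 kt
Leg 5: heading=112.9°, groundspeed=194.2 kt
Leg 6: heading=157.9°, groundspeed=194.2 kt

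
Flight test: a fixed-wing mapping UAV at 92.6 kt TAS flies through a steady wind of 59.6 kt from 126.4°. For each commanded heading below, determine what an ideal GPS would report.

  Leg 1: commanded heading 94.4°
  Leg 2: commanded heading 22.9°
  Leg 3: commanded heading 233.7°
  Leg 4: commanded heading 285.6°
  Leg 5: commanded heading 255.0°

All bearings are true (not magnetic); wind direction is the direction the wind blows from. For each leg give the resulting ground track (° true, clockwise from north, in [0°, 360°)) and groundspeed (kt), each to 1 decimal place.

Leg 1: heading 94.4°; drift -36.9° → track 57.5°, groundspeed 52.6 kt
Leg 2: heading 22.9°; drift -28.6° → track 354.3°, groundspeed 121.3 kt
Leg 3: heading 233.7°; drift +27.3° → track 261.0°, groundspeed 124.1 kt
Leg 4: heading 285.6°; drift +8.1° → track 293.7°, groundspeed 149.8 kt
Leg 5: heading 255.0°; drift +19.7° → track 274.7°, groundspeed 137.9 kt

Leg 1: track=57.5°, groundspeed=52.6 kt
Leg 2: track=354.3°, groundspeed=121.3 kt
Leg 3: track=261.0°, groundspeed=124.1 kt
Leg 4: track=293.7°, groundspeed=149.8 kt
Leg 5: track=274.7°, groundspeed=137.9 kt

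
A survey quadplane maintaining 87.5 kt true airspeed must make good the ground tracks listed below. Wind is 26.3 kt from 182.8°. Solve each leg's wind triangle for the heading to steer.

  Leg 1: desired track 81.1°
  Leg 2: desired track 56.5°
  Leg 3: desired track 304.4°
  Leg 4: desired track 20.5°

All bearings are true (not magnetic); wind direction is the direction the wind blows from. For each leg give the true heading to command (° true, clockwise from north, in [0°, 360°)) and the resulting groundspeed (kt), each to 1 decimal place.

Leg 1: heading=98.2°, groundspeed=89.0 kt
Leg 2: heading=70.5°, groundspeed=100.5 kt
Leg 3: heading=289.6°, groundspeed=98.4 kt
Leg 4: heading=25.7°, groundspeed=112.2 kt

Leg 1: desired track 81.1°; wind correction +17.1° → command heading 98.2°, groundspeed 89.0 kt
Leg 2: desired track 56.5°; wind correction +14.0° → command heading 70.5°, groundspeed 100.5 kt
Leg 3: desired track 304.4°; wind correction -14.8° → command heading 289.6°, groundspeed 98.4 kt
Leg 4: desired track 20.5°; wind correction +5.2° → command heading 25.7°, groundspeed 112.2 kt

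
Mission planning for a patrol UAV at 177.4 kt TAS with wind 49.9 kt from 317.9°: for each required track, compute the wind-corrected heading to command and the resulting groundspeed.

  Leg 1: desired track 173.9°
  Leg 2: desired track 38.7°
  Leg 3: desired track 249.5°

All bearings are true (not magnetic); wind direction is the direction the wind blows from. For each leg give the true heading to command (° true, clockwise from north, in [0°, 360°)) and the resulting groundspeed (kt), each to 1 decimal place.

Leg 1: desired track 173.9°; wind correction +9.5° → command heading 183.4°, groundspeed 215.3 kt
Leg 2: desired track 38.7°; wind correction -16.1° → command heading 22.6°, groundspeed 162.4 kt
Leg 3: desired track 249.5°; wind correction +15.2° → command heading 264.7°, groundspeed 152.9 kt

Leg 1: heading=183.4°, groundspeed=215.3 kt
Leg 2: heading=22.6°, groundspeed=162.4 kt
Leg 3: heading=264.7°, groundspeed=152.9 kt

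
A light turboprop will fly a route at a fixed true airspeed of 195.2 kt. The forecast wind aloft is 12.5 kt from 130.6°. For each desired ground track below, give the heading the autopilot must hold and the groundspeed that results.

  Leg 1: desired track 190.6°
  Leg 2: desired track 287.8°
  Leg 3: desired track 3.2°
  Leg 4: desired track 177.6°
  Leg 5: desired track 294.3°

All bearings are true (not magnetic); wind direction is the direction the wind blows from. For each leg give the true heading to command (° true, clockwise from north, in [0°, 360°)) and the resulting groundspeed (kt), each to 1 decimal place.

Leg 1: desired track 190.6°; wind correction -3.2° → command heading 187.4°, groundspeed 188.6 kt
Leg 2: desired track 287.8°; wind correction -1.4° → command heading 286.4°, groundspeed 206.7 kt
Leg 3: desired track 3.2°; wind correction +2.9° → command heading 6.1°, groundspeed 202.5 kt
Leg 4: desired track 177.6°; wind correction -2.7° → command heading 174.9°, groundspeed 186.5 kt
Leg 5: desired track 294.3°; wind correction -1.0° → command heading 293.3°, groundspeed 207.2 kt

Leg 1: heading=187.4°, groundspeed=188.6 kt
Leg 2: heading=286.4°, groundspeed=206.7 kt
Leg 3: heading=6.1°, groundspeed=202.5 kt
Leg 4: heading=174.9°, groundspeed=186.5 kt
Leg 5: heading=293.3°, groundspeed=207.2 kt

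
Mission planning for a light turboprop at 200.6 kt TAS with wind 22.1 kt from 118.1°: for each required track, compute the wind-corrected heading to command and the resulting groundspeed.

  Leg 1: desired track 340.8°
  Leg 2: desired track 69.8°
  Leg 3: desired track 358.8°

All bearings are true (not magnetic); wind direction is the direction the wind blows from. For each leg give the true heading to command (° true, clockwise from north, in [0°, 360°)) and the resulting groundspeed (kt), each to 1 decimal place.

Leg 1: heading=345.1°, groundspeed=216.3 kt
Leg 2: heading=74.5°, groundspeed=185.2 kt
Leg 3: heading=4.3°, groundspeed=210.5 kt

Leg 1: desired track 340.8°; wind correction +4.3° → command heading 345.1°, groundspeed 216.3 kt
Leg 2: desired track 69.8°; wind correction +4.7° → command heading 74.5°, groundspeed 185.2 kt
Leg 3: desired track 358.8°; wind correction +5.5° → command heading 4.3°, groundspeed 210.5 kt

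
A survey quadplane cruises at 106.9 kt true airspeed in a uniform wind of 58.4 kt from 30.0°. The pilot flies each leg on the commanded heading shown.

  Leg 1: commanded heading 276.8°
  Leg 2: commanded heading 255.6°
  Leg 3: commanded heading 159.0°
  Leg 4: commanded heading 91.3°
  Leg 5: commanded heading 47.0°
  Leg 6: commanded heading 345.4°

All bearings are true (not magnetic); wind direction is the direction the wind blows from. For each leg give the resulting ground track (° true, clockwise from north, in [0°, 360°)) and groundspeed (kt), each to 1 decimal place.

Leg 1: heading 276.8°; drift -22.5° → track 254.3°, groundspeed 140.6 kt
Leg 2: heading 255.6°; drift -15.8° → track 239.8°, groundspeed 153.5 kt
Leg 3: heading 159.0°; drift +17.5° → track 176.5°, groundspeed 150.7 kt
Leg 4: heading 91.3°; drift +33.0° → track 124.3°, groundspeed 94.0 kt
Leg 5: heading 47.0°; drift +18.5° → track 65.5°, groundspeed 53.8 kt
Leg 6: heading 345.4°; drift -32.1° → track 313.3°, groundspeed 77.1 kt

Leg 1: track=254.3°, groundspeed=140.6 kt
Leg 2: track=239.8°, groundspeed=153.5 kt
Leg 3: track=176.5°, groundspeed=150.7 kt
Leg 4: track=124.3°, groundspeed=94.0 kt
Leg 5: track=65.5°, groundspeed=53.8 kt
Leg 6: track=313.3°, groundspeed=77.1 kt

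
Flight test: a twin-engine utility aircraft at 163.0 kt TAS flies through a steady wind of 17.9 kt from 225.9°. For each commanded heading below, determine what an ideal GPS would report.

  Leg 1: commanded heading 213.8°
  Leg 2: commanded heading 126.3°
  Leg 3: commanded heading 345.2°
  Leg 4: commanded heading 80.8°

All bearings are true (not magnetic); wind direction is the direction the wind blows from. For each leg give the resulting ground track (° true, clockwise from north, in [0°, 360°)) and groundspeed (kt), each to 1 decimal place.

Leg 1: track=212.3°, groundspeed=145.5 kt
Leg 2: track=120.2°, groundspeed=166.9 kt
Leg 3: track=350.4°, groundspeed=172.5 kt
Leg 4: track=77.5°, groundspeed=178.0 kt

Leg 1: heading 213.8°; drift -1.5° → track 212.3°, groundspeed 145.5 kt
Leg 2: heading 126.3°; drift -6.1° → track 120.2°, groundspeed 166.9 kt
Leg 3: heading 345.2°; drift +5.2° → track 350.4°, groundspeed 172.5 kt
Leg 4: heading 80.8°; drift -3.3° → track 77.5°, groundspeed 178.0 kt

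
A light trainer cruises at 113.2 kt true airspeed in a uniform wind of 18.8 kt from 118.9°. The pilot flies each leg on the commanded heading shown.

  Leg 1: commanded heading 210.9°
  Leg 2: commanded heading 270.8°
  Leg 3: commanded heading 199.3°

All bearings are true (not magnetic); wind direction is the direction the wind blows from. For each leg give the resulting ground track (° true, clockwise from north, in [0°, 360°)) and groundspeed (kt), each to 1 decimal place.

Leg 1: track=220.3°, groundspeed=115.4 kt
Leg 2: track=274.7°, groundspeed=130.1 kt
Leg 3: track=208.9°, groundspeed=111.6 kt

Leg 1: heading 210.9°; drift +9.4° → track 220.3°, groundspeed 115.4 kt
Leg 2: heading 270.8°; drift +3.9° → track 274.7°, groundspeed 130.1 kt
Leg 3: heading 199.3°; drift +9.6° → track 208.9°, groundspeed 111.6 kt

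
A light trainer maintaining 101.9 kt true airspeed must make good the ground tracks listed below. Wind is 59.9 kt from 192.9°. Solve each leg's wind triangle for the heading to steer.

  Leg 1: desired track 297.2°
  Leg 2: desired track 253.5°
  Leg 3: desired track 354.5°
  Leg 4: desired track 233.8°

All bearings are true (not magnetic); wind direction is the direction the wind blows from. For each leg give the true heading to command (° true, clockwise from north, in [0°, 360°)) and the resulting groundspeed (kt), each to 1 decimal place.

Leg 1: heading=262.5°, groundspeed=98.5 kt
Leg 2: heading=222.7°, groundspeed=58.1 kt
Leg 3: heading=343.8°, groundspeed=157.0 kt
Leg 4: heading=211.2°, groundspeed=48.8 kt

Leg 1: desired track 297.2°; wind correction -34.7° → command heading 262.5°, groundspeed 98.5 kt
Leg 2: desired track 253.5°; wind correction -30.8° → command heading 222.7°, groundspeed 58.1 kt
Leg 3: desired track 354.5°; wind correction -10.7° → command heading 343.8°, groundspeed 157.0 kt
Leg 4: desired track 233.8°; wind correction -22.6° → command heading 211.2°, groundspeed 48.8 kt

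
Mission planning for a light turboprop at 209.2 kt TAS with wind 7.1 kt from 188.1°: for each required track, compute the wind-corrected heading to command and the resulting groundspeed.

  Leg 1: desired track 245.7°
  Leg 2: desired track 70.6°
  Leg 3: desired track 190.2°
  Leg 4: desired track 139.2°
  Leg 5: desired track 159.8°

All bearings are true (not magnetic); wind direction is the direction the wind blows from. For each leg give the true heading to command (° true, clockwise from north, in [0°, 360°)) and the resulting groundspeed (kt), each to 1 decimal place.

Leg 1: heading=244.1°, groundspeed=205.3 kt
Leg 2: heading=72.3°, groundspeed=212.4 kt
Leg 3: heading=190.1°, groundspeed=202.1 kt
Leg 4: heading=140.7°, groundspeed=204.5 kt
Leg 5: heading=160.7°, groundspeed=202.9 kt

Leg 1: desired track 245.7°; wind correction -1.6° → command heading 244.1°, groundspeed 205.3 kt
Leg 2: desired track 70.6°; wind correction +1.7° → command heading 72.3°, groundspeed 212.4 kt
Leg 3: desired track 190.2°; wind correction -0.1° → command heading 190.1°, groundspeed 202.1 kt
Leg 4: desired track 139.2°; wind correction +1.5° → command heading 140.7°, groundspeed 204.5 kt
Leg 5: desired track 159.8°; wind correction +0.9° → command heading 160.7°, groundspeed 202.9 kt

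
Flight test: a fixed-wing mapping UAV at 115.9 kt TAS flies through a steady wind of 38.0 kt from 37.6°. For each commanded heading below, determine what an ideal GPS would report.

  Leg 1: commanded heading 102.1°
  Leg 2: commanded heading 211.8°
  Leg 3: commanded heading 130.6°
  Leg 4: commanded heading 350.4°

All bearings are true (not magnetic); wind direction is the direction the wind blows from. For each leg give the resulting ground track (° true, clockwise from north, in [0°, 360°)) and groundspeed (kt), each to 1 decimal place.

Leg 1: track=121.1°, groundspeed=105.3 kt
Leg 2: track=213.2°, groundspeed=153.8 kt
Leg 3: track=148.4°, groundspeed=123.8 kt
Leg 4: track=333.2°, groundspeed=94.3 kt

Leg 1: heading 102.1°; drift +19.0° → track 121.1°, groundspeed 105.3 kt
Leg 2: heading 211.8°; drift +1.4° → track 213.2°, groundspeed 153.8 kt
Leg 3: heading 130.6°; drift +17.8° → track 148.4°, groundspeed 123.8 kt
Leg 4: heading 350.4°; drift -17.2° → track 333.2°, groundspeed 94.3 kt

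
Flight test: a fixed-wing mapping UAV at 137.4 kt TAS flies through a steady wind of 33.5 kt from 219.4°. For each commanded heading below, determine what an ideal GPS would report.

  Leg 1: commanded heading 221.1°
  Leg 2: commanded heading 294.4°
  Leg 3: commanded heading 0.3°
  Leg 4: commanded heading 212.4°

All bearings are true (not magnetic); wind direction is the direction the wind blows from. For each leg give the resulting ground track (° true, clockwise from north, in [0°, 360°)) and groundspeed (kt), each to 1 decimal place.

Leg 1: track=221.6°, groundspeed=103.9 kt
Leg 2: track=308.5°, groundspeed=132.7 kt
Leg 3: track=7.7°, groundspeed=164.8 kt
Leg 4: track=210.2°, groundspeed=104.2 kt

Leg 1: heading 221.1°; drift +0.5° → track 221.6°, groundspeed 103.9 kt
Leg 2: heading 294.4°; drift +14.1° → track 308.5°, groundspeed 132.7 kt
Leg 3: heading 0.3°; drift +7.4° → track 7.7°, groundspeed 164.8 kt
Leg 4: heading 212.4°; drift -2.2° → track 210.2°, groundspeed 104.2 kt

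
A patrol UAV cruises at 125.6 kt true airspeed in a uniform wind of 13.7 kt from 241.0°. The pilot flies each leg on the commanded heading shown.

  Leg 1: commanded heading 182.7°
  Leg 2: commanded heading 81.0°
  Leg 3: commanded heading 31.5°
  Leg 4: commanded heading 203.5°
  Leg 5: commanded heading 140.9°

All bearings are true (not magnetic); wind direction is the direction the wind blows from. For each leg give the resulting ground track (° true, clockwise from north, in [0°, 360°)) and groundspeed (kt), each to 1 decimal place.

Leg 1: track=177.1°, groundspeed=119.0 kt
Leg 2: track=79.1°, groundspeed=138.6 kt
Leg 3: track=34.3°, groundspeed=137.7 kt
Leg 4: track=199.3°, groundspeed=115.0 kt
Leg 5: track=134.9°, groundspeed=128.7 kt

Leg 1: heading 182.7°; drift -5.6° → track 177.1°, groundspeed 119.0 kt
Leg 2: heading 81.0°; drift -1.9° → track 79.1°, groundspeed 138.6 kt
Leg 3: heading 31.5°; drift +2.8° → track 34.3°, groundspeed 137.7 kt
Leg 4: heading 203.5°; drift -4.2° → track 199.3°, groundspeed 115.0 kt
Leg 5: heading 140.9°; drift -6.0° → track 134.9°, groundspeed 128.7 kt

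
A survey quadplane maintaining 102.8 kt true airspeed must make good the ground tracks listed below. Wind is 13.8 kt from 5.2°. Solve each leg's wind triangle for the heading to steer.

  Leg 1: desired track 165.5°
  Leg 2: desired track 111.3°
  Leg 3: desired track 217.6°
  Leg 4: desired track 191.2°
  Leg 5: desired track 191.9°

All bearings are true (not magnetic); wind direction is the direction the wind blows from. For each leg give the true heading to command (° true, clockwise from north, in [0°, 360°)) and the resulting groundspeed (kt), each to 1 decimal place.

Leg 1: heading=162.9°, groundspeed=115.7 kt
Leg 2: heading=103.9°, groundspeed=105.8 kt
Leg 3: heading=221.7°, groundspeed=114.2 kt
Leg 4: heading=192.0°, groundspeed=116.5 kt
Leg 5: heading=192.8°, groundspeed=116.5 kt

Leg 1: desired track 165.5°; wind correction -2.6° → command heading 162.9°, groundspeed 115.7 kt
Leg 2: desired track 111.3°; wind correction -7.4° → command heading 103.9°, groundspeed 105.8 kt
Leg 3: desired track 217.6°; wind correction +4.1° → command heading 221.7°, groundspeed 114.2 kt
Leg 4: desired track 191.2°; wind correction +0.8° → command heading 192.0°, groundspeed 116.5 kt
Leg 5: desired track 191.9°; wind correction +0.9° → command heading 192.8°, groundspeed 116.5 kt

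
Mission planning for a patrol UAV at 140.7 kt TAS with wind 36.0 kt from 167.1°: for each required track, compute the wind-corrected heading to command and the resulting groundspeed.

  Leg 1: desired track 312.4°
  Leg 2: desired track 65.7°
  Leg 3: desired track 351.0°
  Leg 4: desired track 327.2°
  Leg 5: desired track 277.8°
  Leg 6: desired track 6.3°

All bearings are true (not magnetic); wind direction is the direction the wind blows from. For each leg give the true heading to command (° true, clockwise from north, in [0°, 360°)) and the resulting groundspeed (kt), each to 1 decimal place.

Leg 1: desired track 312.4°; wind correction -8.4° → command heading 304.0°, groundspeed 168.8 kt
Leg 2: desired track 65.7°; wind correction +14.5° → command heading 80.2°, groundspeed 143.3 kt
Leg 3: desired track 351.0°; wind correction +1.0° → command heading 352.0°, groundspeed 176.6 kt
Leg 4: desired track 327.2°; wind correction -5.0° → command heading 322.2°, groundspeed 174.0 kt
Leg 5: desired track 277.8°; wind correction -13.8° → command heading 264.0°, groundspeed 149.3 kt
Leg 6: desired track 6.3°; wind correction +4.8° → command heading 11.1°, groundspeed 174.2 kt

Leg 1: heading=304.0°, groundspeed=168.8 kt
Leg 2: heading=80.2°, groundspeed=143.3 kt
Leg 3: heading=352.0°, groundspeed=176.6 kt
Leg 4: heading=322.2°, groundspeed=174.0 kt
Leg 5: heading=264.0°, groundspeed=149.3 kt
Leg 6: heading=11.1°, groundspeed=174.2 kt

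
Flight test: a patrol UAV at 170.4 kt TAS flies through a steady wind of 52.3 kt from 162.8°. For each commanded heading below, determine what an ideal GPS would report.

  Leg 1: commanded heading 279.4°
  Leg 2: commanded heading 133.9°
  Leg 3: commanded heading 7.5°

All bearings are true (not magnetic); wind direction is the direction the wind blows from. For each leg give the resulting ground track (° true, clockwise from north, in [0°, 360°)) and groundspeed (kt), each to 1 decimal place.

Leg 1: track=293.0°, groundspeed=199.4 kt
Leg 2: track=122.4°, groundspeed=127.2 kt
Leg 3: track=1.8°, groundspeed=219.0 kt

Leg 1: heading 279.4°; drift +13.6° → track 293.0°, groundspeed 199.4 kt
Leg 2: heading 133.9°; drift -11.5° → track 122.4°, groundspeed 127.2 kt
Leg 3: heading 7.5°; drift -5.7° → track 1.8°, groundspeed 219.0 kt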